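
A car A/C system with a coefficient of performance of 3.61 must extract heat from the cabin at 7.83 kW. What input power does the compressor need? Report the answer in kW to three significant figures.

Ẇ = Q̇_C/COP = 7.830/3.61 = 2.169 kW.

2.17 kW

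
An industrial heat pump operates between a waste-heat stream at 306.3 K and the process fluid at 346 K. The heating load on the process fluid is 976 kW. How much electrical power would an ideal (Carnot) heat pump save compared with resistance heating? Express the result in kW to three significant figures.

The reservoir spacing is ΔT = 346 − 306.3 = 39.70 K.
COP_Carnot = T_H/ΔT = 346.00/39.70 = 8.715.
Resistance heating needs Ẇ_res = Q̇_H = 976.0 kW; the reversible heat pump needs only Ẇ_hp = Q̇_H/COP = 112.0 kW.
Saving = 976.0 − 112.0 = 864.0 kW.

864 kW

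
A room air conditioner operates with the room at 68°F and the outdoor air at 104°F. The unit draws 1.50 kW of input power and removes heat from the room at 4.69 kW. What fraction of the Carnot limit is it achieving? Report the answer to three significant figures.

0.213

COP_actual = Q̇_C/Ẇ = 4.690/1.500 = 3.127.
In absolute terms T_C = 293.15 K and T_H = 313.15 K, so ΔT = 20.00 K.
COP_Carnot = T_C/ΔT = 293.15/20.00 = 14.66.
η_II = COP_actual/COP_Carnot = 3.127/14.66 = 0.2133.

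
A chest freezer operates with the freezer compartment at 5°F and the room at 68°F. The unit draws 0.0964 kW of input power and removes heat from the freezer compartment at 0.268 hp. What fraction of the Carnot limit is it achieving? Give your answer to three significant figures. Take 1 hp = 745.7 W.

0.281

Converting, Q̇_C = 0.2680 hp = 0.1998 kW, so COP_actual = Q̇_C/Ẇ = 0.1998/0.09640 = 2.073.
In absolute terms T_C = 258.15 K and T_H = 293.15 K, so ΔT = 35.00 K.
COP_Carnot = T_C/ΔT = 258.15/35.00 = 7.376.
η_II = COP_actual/COP_Carnot = 2.073/7.376 = 0.2811.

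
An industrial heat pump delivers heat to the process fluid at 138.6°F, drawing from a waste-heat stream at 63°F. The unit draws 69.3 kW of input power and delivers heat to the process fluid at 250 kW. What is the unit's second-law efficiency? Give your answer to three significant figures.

0.456

COP_actual = Q̇_H/Ẇ = 250.0/69.30 = 3.608.
In absolute terms T_C = 290.37 K and T_H = 332.37 K, so ΔT = 42.00 K.
COP_Carnot = T_H/ΔT = 332.37/42.00 = 7.914.
η_II = COP_actual/COP_Carnot = 3.608/7.914 = 0.4559.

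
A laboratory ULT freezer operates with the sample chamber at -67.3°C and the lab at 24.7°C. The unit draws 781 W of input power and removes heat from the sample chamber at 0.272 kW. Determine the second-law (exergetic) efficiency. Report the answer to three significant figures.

0.156

Converting, Q̇_C = 0.2720 kW = 272.0 W, so COP_actual = Q̇_C/Ẇ = 272.0/781.0 = 0.3483.
In absolute terms T_C = 205.85 K and T_H = 297.85 K, so ΔT = 92.00 K.
COP_Carnot = T_C/ΔT = 205.85/92.00 = 2.238.
η_II = COP_actual/COP_Carnot = 0.3483/2.238 = 0.1557.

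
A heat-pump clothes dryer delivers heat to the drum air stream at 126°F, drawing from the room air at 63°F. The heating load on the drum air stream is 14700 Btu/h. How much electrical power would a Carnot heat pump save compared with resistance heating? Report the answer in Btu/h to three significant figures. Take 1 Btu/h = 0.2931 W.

In absolute terms T_C = 290.37 K and T_H = 325.37 K, so ΔT = 35.00 K.
COP_Carnot = T_H/ΔT = 325.37/35.00 = 9.296.
Resistance heating needs Ẇ_res = Q̇_H = 14700 Btu/h; the reversible heat pump needs only Ẇ_hp = Q̇_H/COP = 1581 Btu/h.
Saving = 14700 − 1581 = 13120 Btu/h.

13100 Btu/h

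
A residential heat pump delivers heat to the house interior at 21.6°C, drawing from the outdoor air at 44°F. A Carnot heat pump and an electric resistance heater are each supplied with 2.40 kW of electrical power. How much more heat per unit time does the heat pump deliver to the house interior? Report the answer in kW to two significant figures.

In absolute terms T_C = 279.82 K and T_H = 294.75 K, so ΔT = 14.93 K.
COP_Carnot = T_H/ΔT = 294.75/14.93 = 19.74.
The heat pump delivers Q̇_H = COP × Ẇ = 47.37 kW; the resistance heater delivers Ẇ = 2.400 kW.
Extra = (COP − 1)·Ẇ = 44.97 kW.

45 kW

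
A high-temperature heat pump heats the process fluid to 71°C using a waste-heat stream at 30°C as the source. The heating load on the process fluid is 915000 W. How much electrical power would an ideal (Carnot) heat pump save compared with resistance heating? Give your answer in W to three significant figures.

806000 W

In absolute terms T_C = 303.15 K and T_H = 344.15 K, so ΔT = 41.00 K.
COP_Carnot = T_H/ΔT = 344.15/41.00 = 8.394.
Resistance heating needs Ẇ_res = Q̇_H = 915000 W; the reversible heat pump needs only Ẇ_hp = Q̇_H/COP = 109000 W.
Saving = 915000 − 109000 = 806000 W.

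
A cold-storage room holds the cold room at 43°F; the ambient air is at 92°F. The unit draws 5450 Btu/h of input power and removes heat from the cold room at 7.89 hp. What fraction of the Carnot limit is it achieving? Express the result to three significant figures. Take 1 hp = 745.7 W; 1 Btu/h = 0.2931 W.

Converting, Q̇_C = 7.890 hp = 20070 Btu/h, so COP_actual = Q̇_C/Ẇ = 20070/5450 = 3.683.
In absolute terms T_C = 279.26 K and T_H = 306.48 K, so ΔT = 27.22 K.
COP_Carnot = T_C/ΔT = 279.26/27.22 = 10.26.
η_II = COP_actual/COP_Carnot = 3.683/10.26 = 0.3590.

0.359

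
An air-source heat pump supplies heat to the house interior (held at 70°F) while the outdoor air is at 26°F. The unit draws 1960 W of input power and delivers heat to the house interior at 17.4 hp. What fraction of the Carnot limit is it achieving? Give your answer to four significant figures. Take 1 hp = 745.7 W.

0.5499

Converting, Q̇_H = 17.40 hp = 12980 W, so COP_actual = Q̇_H/Ẇ = 12980/1960 = 6.620.
In absolute terms T_C = 269.82 K and T_H = 294.26 K, so ΔT = 24.44 K.
COP_Carnot = T_H/ΔT = 294.26/24.44 = 12.04.
η_II = COP_actual/COP_Carnot = 6.620/12.04 = 0.5499.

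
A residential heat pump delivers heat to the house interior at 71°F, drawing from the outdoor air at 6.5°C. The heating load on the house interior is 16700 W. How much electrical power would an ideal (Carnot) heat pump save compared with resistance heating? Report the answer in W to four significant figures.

In absolute terms T_C = 279.65 K and T_H = 294.82 K, so ΔT = 15.17 K.
COP_Carnot = T_H/ΔT = 294.82/15.17 = 19.44.
Resistance heating needs Ẇ_res = Q̇_H = 16700 W; the reversible heat pump needs only Ẇ_hp = Q̇_H/COP = 859.1 W.
Saving = 16700 − 859.1 = 15840 W.

15840 W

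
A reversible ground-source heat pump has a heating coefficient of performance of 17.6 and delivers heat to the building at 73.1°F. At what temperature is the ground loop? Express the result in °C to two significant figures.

6.0 °C

COP_HP = T_H/(T_H − T_C) gives T_H − T_C = T_H/COP.
With T_H = 295.98 K, T_C = 295.98 × (1 − 1/17.6) = 279.17 K.
Converting, 279.17 K = 6.02°C.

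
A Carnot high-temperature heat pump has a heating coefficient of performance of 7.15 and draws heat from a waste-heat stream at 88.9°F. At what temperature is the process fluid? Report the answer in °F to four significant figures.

178.1 °F

COP_HP = T_H/(T_H − T_C) rearranges to T_H = COP·T_C/(COP − 1).
With T_C = 304.76 K, T_H = 7.15 × 304.76/6.150 = 354.32 K.
Converting, 354.32 K = 178.10°F.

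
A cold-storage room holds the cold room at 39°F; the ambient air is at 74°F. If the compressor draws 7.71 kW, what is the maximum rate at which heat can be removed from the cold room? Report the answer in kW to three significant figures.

In absolute terms T_C = 277.04 K and T_H = 296.48 K, so ΔT = 19.44 K.
COP_Carnot = T_C/ΔT = 277.04/19.44 = 14.25.
Q̇_max = COP_Carnot × Ẇ = 14.25 × 7.710 kW = 109.8 kW.

110 kW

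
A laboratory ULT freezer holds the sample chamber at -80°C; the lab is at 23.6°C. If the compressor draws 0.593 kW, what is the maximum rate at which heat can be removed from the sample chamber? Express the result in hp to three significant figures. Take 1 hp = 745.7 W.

1.48 hp

In absolute terms T_C = 193.15 K and T_H = 296.75 K, so ΔT = 103.6 K.
COP_Carnot = T_C/ΔT = 193.15/103.6 = 1.864.
Q̇_max = COP_Carnot × Ẇ = 1.864 × 0.5930 kW = 1.106 kW = 1.483 hp.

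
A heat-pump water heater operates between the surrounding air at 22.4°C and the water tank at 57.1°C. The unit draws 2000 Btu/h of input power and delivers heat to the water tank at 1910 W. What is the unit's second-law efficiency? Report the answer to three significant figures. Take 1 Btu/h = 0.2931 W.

0.342

Converting, Q̇_H = 1910 W = 6517 Btu/h, so COP_actual = Q̇_H/Ẇ = 6517/2000 = 3.258.
In absolute terms T_C = 295.55 K and T_H = 330.25 K, so ΔT = 34.70 K.
COP_Carnot = T_H/ΔT = 330.25/34.70 = 9.517.
η_II = COP_actual/COP_Carnot = 3.258/9.517 = 0.3424.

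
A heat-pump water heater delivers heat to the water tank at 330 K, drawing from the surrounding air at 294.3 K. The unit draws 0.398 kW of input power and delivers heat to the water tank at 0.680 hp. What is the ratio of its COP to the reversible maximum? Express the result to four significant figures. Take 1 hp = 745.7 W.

0.1378

Converting, Q̇_H = 0.6800 hp = 0.5071 kW, so COP_actual = Q̇_H/Ẇ = 0.5071/0.3980 = 1.274.
The reservoir spacing is ΔT = 330 − 294.3 = 35.70 K.
COP_Carnot = T_H/ΔT = 330.00/35.70 = 9.244.
η_II = COP_actual/COP_Carnot = 1.274/9.244 = 0.1378.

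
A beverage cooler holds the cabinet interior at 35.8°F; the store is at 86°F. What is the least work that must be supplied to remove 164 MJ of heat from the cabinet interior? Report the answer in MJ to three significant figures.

16.6 MJ

In absolute terms T_C = 275.26 K and T_H = 303.15 K, so ΔT = 27.89 K.
The reversible limit is COP_R = T_C/ΔT = 9.870, so W_min = Q_C/COP = Q_C·ΔT/T_C.
W_min = 164.0 × 27.89/275.26 = 16.62 MJ.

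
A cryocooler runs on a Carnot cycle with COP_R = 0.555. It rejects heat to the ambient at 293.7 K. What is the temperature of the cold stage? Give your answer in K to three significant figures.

105 K

For a Carnot refrigerator COP_R = T_C/(T_H − T_C), so T_C = COP·T_H/(1 + COP).
With T_H = 293.70 K, T_C = 0.555 × 293.70/1.555 = 104.83 K.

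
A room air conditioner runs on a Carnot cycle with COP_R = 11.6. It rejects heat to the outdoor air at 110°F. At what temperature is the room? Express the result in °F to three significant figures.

For a Carnot refrigerator COP_R = T_C/(T_H − T_C), so T_C = COP·T_H/(1 + COP).
With T_H = 316.48 K, T_C = 11.6 × 316.48/12.60 = 291.37 K.
Converting, 291.37 K = 64.79°F.

64.8 °F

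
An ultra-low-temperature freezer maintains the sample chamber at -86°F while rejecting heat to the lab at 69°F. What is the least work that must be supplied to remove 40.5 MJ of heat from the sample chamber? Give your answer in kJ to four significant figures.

In absolute terms T_C = 207.59 K and T_H = 293.71 K, so ΔT = 86.11 K.
The reversible limit is COP_R = T_C/ΔT = 2.411, so W_min = Q_C/COP = Q_C·ΔT/T_C.
W_min = 40.50 × 86.11/207.59 = 16.80 MJ = 16800 kJ.

16800 kJ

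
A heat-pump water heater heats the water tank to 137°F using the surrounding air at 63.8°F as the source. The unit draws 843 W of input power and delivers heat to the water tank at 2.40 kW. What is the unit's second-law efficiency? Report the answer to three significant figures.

Converting, Q̇_H = 2.400 kW = 2400 W, so COP_actual = Q̇_H/Ẇ = 2400/843.0 = 2.847.
In absolute terms T_C = 290.82 K and T_H = 331.48 K, so ΔT = 40.67 K.
COP_Carnot = T_H/ΔT = 331.48/40.67 = 8.151.
η_II = COP_actual/COP_Carnot = 2.847/8.151 = 0.3493.

0.349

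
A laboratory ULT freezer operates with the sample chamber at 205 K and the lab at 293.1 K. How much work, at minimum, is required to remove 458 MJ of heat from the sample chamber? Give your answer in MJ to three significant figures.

The reservoir spacing is ΔT = 293.1 − 205 = 88.10 K.
The reversible limit is COP_R = T_C/ΔT = 2.327, so W_min = Q_C/COP = Q_C·ΔT/T_C.
W_min = 458.0 × 88.10/205.00 = 196.8 MJ.

197 MJ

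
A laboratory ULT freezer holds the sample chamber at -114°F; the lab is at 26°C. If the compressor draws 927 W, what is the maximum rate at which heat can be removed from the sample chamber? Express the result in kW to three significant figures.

In absolute terms T_C = 192.04 K and T_H = 299.15 K, so ΔT = 107.1 K.
COP_Carnot = T_C/ΔT = 192.04/107.1 = 1.793.
Q̇_max = COP_Carnot × Ẇ = 1.793 × 927.0 W = 1662 W = 1.662 kW.

1.66 kW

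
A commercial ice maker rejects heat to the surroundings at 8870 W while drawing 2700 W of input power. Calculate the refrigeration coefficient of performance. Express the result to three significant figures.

2.29

The first law gives Q̇_H = Q̇_C + Ẇ, so the three rates are Q̇_C = 6170, Q̇_H = 8870, Ẇ = 2700 W.
COP_R = Q̇_C/Ẇ = 6170/2700 = 2.285.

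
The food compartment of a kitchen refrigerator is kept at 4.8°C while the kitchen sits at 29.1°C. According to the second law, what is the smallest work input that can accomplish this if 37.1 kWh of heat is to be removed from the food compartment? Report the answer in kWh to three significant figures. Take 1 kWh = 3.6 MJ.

3.24 kWh

In absolute terms T_C = 277.95 K and T_H = 302.25 K, so ΔT = 24.30 K.
The reversible limit is COP_R = T_C/ΔT = 11.44, so W_min = Q_C/COP = Q_C·ΔT/T_C.
W_min = 37.10 × 24.30/277.95 = 3.243 kWh.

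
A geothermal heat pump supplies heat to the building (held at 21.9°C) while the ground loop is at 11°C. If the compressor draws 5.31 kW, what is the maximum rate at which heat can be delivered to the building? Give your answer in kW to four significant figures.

In absolute terms T_C = 284.15 K and T_H = 295.05 K, so ΔT = 10.90 K.
COP_Carnot = T_H/ΔT = 295.05/10.90 = 27.07.
Q̇_max = COP_Carnot × Ẇ = 27.07 × 5.310 kW = 143.7 kW.

143.7 kW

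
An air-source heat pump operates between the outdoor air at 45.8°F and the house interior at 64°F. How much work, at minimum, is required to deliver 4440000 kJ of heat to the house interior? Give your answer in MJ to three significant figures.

154 MJ

In absolute terms T_C = 280.82 K and T_H = 290.93 K, so ΔT = 10.11 K.
The reversible limit is COP_HP = T_H/ΔT = 28.77, so W_min = Q_H/COP = Q_H·ΔT/T_H.
W_min = 4440000 × 10.11/290.93 = 154300 kJ = 154.3 MJ.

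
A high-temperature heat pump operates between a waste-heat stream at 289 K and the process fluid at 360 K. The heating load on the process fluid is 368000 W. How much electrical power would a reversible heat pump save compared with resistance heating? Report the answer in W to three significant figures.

The reservoir spacing is ΔT = 360 − 289 = 71.00 K.
COP_Carnot = T_H/ΔT = 360.00/71.00 = 5.070.
Resistance heating needs Ẇ_res = Q̇_H = 368000 W; the reversible heat pump needs only Ẇ_hp = Q̇_H/COP = 72580 W.
Saving = 368000 − 72580 = 295400 W.

295000 W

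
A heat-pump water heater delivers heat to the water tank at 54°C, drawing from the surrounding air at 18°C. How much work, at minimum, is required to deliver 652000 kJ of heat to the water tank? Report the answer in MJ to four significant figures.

In absolute terms T_C = 291.15 K and T_H = 327.15 K, so ΔT = 36.00 K.
The reversible limit is COP_HP = T_H/ΔT = 9.088, so W_min = Q_H/COP = Q_H·ΔT/T_H.
W_min = 652000 × 36.00/327.15 = 71750 kJ = 71.75 MJ.

71.75 MJ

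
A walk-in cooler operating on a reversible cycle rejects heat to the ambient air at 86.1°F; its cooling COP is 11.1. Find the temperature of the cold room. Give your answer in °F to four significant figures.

For a Carnot refrigerator COP_R = T_C/(T_H − T_C), so T_C = COP·T_H/(1 + COP).
With T_H = 303.21 K, T_C = 11.1 × 303.21/12.10 = 278.15 K.
Converting, 278.15 K = 41.00°F.

41.00 °F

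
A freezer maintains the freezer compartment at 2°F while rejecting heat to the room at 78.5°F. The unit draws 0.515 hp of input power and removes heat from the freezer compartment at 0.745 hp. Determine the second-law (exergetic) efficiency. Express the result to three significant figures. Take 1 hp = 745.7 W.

0.240

COP_actual = Q̇_C/Ẇ = 0.7450/0.5150 = 1.447.
In absolute terms T_C = 256.48 K and T_H = 298.98 K, so ΔT = 42.50 K.
COP_Carnot = T_C/ΔT = 256.48/42.50 = 6.035.
η_II = COP_actual/COP_Carnot = 1.447/6.035 = 0.2397.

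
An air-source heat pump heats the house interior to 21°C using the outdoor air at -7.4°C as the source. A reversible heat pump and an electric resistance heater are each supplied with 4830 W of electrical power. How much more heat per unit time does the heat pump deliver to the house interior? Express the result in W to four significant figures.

45200 W

In absolute terms T_C = 265.75 K and T_H = 294.15 K, so ΔT = 28.40 K.
COP_Carnot = T_H/ΔT = 294.15/28.40 = 10.36.
The heat pump delivers Q̇_H = COP × Ẇ = 50030 W; the resistance heater delivers Ẇ = 4830 W.
Extra = (COP − 1)·Ẇ = 45200 W.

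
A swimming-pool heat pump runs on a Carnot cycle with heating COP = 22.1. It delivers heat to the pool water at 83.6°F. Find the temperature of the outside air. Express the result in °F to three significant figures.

COP_HP = T_H/(T_H − T_C) gives T_H − T_C = T_H/COP.
With T_H = 301.82 K, T_C = 301.82 × (1 − 1/22.1) = 288.16 K.
Converting, 288.16 K = 59.02°F.

59.0 °F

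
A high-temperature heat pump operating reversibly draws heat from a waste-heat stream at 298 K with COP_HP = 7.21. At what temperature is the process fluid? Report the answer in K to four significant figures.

346.0 K

COP_HP = T_H/(T_H − T_C) rearranges to T_H = COP·T_C/(COP − 1).
With T_C = 298.00 K, T_H = 7.21 × 298.00/6.210 = 345.99 K.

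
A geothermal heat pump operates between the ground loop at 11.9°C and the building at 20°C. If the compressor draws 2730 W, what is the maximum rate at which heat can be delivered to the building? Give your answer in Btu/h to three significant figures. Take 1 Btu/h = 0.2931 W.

337000 Btu/h

In absolute terms T_C = 285.05 K and T_H = 293.15 K, so ΔT = 8.100 K.
COP_Carnot = T_H/ΔT = 293.15/8.100 = 36.19.
Q̇_max = COP_Carnot × Ẇ = 36.19 × 2730 W = 98800 W = 337100 Btu/h.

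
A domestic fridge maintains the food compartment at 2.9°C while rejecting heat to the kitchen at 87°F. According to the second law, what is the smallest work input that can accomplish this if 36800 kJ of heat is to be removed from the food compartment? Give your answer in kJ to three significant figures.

3690 kJ

In absolute terms T_C = 276.05 K and T_H = 303.71 K, so ΔT = 27.66 K.
The reversible limit is COP_R = T_C/ΔT = 9.982, so W_min = Q_C/COP = Q_C·ΔT/T_C.
W_min = 36800 × 27.66/276.05 = 3687 kJ.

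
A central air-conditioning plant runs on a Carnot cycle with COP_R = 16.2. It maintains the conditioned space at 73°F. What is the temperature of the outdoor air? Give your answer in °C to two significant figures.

COP_R = T_C/(T_H − T_C) gives T_H − T_C = T_C/COP.
With T_C = 295.93 K, T_H = 295.93 × (1 + 1/16.2) = 314.19 K.
Converting, 314.19 K = 41.04°C.

41 °C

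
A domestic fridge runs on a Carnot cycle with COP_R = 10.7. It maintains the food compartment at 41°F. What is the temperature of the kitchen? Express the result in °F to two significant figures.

88 °F

COP_R = T_C/(T_H − T_C) gives T_H − T_C = T_C/COP.
With T_C = 278.15 K, T_H = 278.15 × (1 + 1/10.7) = 304.15 K.
Converting, 304.15 K = 87.79°F.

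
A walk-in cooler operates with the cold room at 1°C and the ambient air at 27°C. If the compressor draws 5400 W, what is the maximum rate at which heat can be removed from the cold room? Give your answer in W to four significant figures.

56940 W

In absolute terms T_C = 274.15 K and T_H = 300.15 K, so ΔT = 26.00 K.
COP_Carnot = T_C/ΔT = 274.15/26.00 = 10.54.
Q̇_max = COP_Carnot × Ẇ = 10.54 × 5400 W = 56940 W.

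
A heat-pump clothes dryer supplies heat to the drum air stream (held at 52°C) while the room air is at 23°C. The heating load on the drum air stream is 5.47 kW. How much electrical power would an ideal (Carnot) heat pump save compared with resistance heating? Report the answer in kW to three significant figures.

In absolute terms T_C = 296.15 K and T_H = 325.15 K, so ΔT = 29.00 K.
COP_Carnot = T_H/ΔT = 325.15/29.00 = 11.21.
Resistance heating needs Ẇ_res = Q̇_H = 5.470 kW; the reversible heat pump needs only Ẇ_hp = Q̇_H/COP = 0.4879 kW.
Saving = 5.470 − 0.4879 = 4.982 kW.

4.98 kW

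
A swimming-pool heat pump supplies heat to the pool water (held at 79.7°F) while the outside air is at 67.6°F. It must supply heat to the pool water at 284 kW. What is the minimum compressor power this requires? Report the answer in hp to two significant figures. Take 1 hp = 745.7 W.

In absolute terms T_C = 292.93 K and T_H = 299.65 K, so ΔT = 6.722 K.
COP_Carnot = T_H/ΔT = 299.65/6.722 = 44.58.
Ẇ_min = Q̇/COP_Carnot = 284.0/44.58 = 6.371 kW = 8.544 hp.

8.5 hp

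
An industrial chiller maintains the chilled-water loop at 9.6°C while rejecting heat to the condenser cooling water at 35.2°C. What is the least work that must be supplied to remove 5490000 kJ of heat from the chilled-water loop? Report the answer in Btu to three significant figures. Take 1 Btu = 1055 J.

471000 Btu

In absolute terms T_C = 282.75 K and T_H = 308.35 K, so ΔT = 25.60 K.
The reversible limit is COP_R = T_C/ΔT = 11.04, so W_min = Q_C/COP = Q_C·ΔT/T_C.
W_min = 5490000 × 25.60/282.75 = 497100 kJ = 471100 Btu.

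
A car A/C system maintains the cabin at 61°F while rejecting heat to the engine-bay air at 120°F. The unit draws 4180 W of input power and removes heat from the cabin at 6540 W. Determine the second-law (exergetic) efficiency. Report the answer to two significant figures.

COP_actual = Q̇_C/Ẇ = 6540/4180 = 1.565.
In absolute terms T_C = 289.26 K and T_H = 322.04 K, so ΔT = 32.78 K.
COP_Carnot = T_C/ΔT = 289.26/32.78 = 8.825.
η_II = COP_actual/COP_Carnot = 1.565/8.825 = 0.1773.

0.18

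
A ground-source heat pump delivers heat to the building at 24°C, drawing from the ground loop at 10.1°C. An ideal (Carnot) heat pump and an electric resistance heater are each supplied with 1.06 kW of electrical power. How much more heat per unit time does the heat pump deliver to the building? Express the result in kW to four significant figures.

In absolute terms T_C = 283.25 K and T_H = 297.15 K, so ΔT = 13.90 K.
COP_Carnot = T_H/ΔT = 297.15/13.90 = 21.38.
The heat pump delivers Q̇_H = COP × Ẇ = 22.66 kW; the resistance heater delivers Ẇ = 1.060 kW.
Extra = (COP − 1)·Ẇ = 21.60 kW.

21.60 kW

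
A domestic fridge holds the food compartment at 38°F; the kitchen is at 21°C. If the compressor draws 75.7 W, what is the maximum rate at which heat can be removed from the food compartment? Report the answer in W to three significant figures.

1180 W

In absolute terms T_C = 276.48 K and T_H = 294.15 K, so ΔT = 17.67 K.
COP_Carnot = T_C/ΔT = 276.48/17.67 = 15.65.
Q̇_max = COP_Carnot × Ẇ = 15.65 × 75.70 W = 1185 W.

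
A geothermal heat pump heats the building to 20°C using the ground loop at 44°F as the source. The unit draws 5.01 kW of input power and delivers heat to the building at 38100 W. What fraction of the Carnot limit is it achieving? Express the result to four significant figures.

Converting, Q̇_H = 38100 W = 38.10 kW, so COP_actual = Q̇_H/Ẇ = 38.10/5.010 = 7.605.
In absolute terms T_C = 279.82 K and T_H = 293.15 K, so ΔT = 13.33 K.
COP_Carnot = T_H/ΔT = 293.15/13.33 = 21.99.
η_II = COP_actual/COP_Carnot = 7.605/21.99 = 0.3459.

0.3459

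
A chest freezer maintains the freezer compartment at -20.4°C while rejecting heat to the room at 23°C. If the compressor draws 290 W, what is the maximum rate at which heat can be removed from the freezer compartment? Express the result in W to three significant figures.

In absolute terms T_C = 252.75 K and T_H = 296.15 K, so ΔT = 43.40 K.
COP_Carnot = T_C/ΔT = 252.75/43.40 = 5.824.
Q̇_max = COP_Carnot × Ẇ = 5.824 × 290.0 W = 1689 W.

1690 W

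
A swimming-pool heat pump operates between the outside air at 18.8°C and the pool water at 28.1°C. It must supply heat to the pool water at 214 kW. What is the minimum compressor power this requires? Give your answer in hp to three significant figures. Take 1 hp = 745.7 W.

8.86 hp

In absolute terms T_C = 291.95 K and T_H = 301.25 K, so ΔT = 9.300 K.
COP_Carnot = T_H/ΔT = 301.25/9.300 = 32.39.
Ẇ_min = Q̇/COP_Carnot = 214.0/32.39 = 6.606 kW = 8.859 hp.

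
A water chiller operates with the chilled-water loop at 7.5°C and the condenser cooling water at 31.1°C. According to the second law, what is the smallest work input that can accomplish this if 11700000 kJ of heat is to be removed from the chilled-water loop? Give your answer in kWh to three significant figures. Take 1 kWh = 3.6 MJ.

273 kWh

In absolute terms T_C = 280.65 K and T_H = 304.25 K, so ΔT = 23.60 K.
The reversible limit is COP_R = T_C/ΔT = 11.89, so W_min = Q_C/COP = Q_C·ΔT/T_C.
W_min = 11700000 × 23.60/280.65 = 983900 kJ = 273.3 kWh.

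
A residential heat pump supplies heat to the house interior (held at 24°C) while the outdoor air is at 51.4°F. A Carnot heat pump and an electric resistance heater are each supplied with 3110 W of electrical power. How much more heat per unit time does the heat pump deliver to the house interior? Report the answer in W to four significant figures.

In absolute terms T_C = 283.93 K and T_H = 297.15 K, so ΔT = 13.22 K.
COP_Carnot = T_H/ΔT = 297.15/13.22 = 22.47.
The heat pump delivers Q̇_H = COP × Ẇ = 69890 W; the resistance heater delivers Ẇ = 3110 W.
Extra = (COP − 1)·Ẇ = 66780 W.

66780 W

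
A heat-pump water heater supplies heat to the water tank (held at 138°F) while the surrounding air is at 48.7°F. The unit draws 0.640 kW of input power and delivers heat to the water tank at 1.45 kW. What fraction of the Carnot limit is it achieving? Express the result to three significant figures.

0.339

COP_actual = Q̇_H/Ẇ = 1.450/0.6400 = 2.266.
In absolute terms T_C = 282.43 K and T_H = 332.04 K, so ΔT = 49.61 K.
COP_Carnot = T_H/ΔT = 332.04/49.61 = 6.693.
η_II = COP_actual/COP_Carnot = 2.266/6.693 = 0.3385.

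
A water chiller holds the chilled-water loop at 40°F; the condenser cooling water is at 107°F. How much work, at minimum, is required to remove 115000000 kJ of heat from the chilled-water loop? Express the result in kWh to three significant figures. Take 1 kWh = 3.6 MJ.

In absolute terms T_C = 277.59 K and T_H = 314.82 K, so ΔT = 37.22 K.
The reversible limit is COP_R = T_C/ΔT = 7.458, so W_min = Q_C/COP = Q_C·ΔT/T_C.
W_min = 115000000 × 37.22/277.59 = 15420000 kJ = 4283 kWh.

4280 kWh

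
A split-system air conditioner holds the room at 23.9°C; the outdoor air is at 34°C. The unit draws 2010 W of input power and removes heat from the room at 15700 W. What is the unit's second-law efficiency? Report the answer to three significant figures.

COP_actual = Q̇_C/Ẇ = 15700/2010 = 7.811.
In absolute terms T_C = 297.05 K and T_H = 307.15 K, so ΔT = 10.10 K.
COP_Carnot = T_C/ΔT = 297.05/10.10 = 29.41.
η_II = COP_actual/COP_Carnot = 7.811/29.41 = 0.2656.

0.266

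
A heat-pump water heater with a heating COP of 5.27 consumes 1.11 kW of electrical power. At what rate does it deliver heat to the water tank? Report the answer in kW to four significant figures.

Q̇_H = COP_HP × Ẇ = 5.27 × 1.110 = 5.850 kW.

5.850 kW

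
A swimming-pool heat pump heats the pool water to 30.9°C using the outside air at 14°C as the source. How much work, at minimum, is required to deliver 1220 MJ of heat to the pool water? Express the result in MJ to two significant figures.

In absolute terms T_C = 287.15 K and T_H = 304.05 K, so ΔT = 16.90 K.
The reversible limit is COP_HP = T_H/ΔT = 17.99, so W_min = Q_H/COP = Q_H·ΔT/T_H.
W_min = 1220 × 16.90/304.05 = 67.81 MJ.

68 MJ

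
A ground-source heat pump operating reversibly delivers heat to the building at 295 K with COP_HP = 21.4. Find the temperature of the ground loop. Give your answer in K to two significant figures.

280 K

COP_HP = T_H/(T_H − T_C) gives T_H − T_C = T_H/COP.
With T_H = 295.00 K, T_C = 295.00 × (1 − 1/21.4) = 281.21 K.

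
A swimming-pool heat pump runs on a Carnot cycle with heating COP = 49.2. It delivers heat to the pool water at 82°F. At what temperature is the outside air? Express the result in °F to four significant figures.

70.99 °F

COP_HP = T_H/(T_H − T_C) gives T_H − T_C = T_H/COP.
With T_H = 300.93 K, T_C = 300.93 × (1 − 1/49.2) = 294.81 K.
Converting, 294.81 K = 70.99°F.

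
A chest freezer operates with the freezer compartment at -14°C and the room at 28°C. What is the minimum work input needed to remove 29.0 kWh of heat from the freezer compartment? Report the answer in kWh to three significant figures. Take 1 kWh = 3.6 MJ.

In absolute terms T_C = 259.15 K and T_H = 301.15 K, so ΔT = 42.00 K.
The reversible limit is COP_R = T_C/ΔT = 6.170, so W_min = Q_C/COP = Q_C·ΔT/T_C.
W_min = 29.00 × 42.00/259.15 = 4.700 kWh.

4.70 kWh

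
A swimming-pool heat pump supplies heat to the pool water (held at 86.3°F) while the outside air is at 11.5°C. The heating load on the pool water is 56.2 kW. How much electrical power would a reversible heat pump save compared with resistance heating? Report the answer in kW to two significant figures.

53 kW

In absolute terms T_C = 284.65 K and T_H = 303.32 K, so ΔT = 18.67 K.
COP_Carnot = T_H/ΔT = 303.32/18.67 = 16.25.
Resistance heating needs Ẇ_res = Q̇_H = 56.20 kW; the reversible heat pump needs only Ẇ_hp = Q̇_H/COP = 3.459 kW.
Saving = 56.20 − 3.459 = 52.74 kW.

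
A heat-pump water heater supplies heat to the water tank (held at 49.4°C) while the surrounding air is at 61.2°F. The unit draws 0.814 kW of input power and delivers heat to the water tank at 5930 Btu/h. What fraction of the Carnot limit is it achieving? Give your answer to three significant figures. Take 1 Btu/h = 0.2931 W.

Converting, Q̇_H = 5930 Btu/h = 1.738 kW, so COP_actual = Q̇_H/Ẇ = 1.738/0.8140 = 2.135.
In absolute terms T_C = 289.37 K and T_H = 322.55 K, so ΔT = 33.18 K.
COP_Carnot = T_H/ΔT = 322.55/33.18 = 9.722.
η_II = COP_actual/COP_Carnot = 2.135/9.722 = 0.2196.

0.220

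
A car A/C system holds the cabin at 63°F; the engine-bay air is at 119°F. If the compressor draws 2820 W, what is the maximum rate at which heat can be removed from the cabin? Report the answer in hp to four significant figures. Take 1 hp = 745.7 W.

35.30 hp

In absolute terms T_C = 290.37 K and T_H = 321.48 K, so ΔT = 31.11 K.
COP_Carnot = T_C/ΔT = 290.37/31.11 = 9.333.
Q̇_max = COP_Carnot × Ẇ = 9.333 × 2820 W = 26320 W = 35.30 hp.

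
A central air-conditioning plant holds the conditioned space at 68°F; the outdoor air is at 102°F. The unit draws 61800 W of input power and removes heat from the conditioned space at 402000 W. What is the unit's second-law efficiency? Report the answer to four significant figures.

0.4191

COP_actual = Q̇_C/Ẇ = 402000/61800 = 6.505.
In absolute terms T_C = 293.15 K and T_H = 312.04 K, so ΔT = 18.89 K.
COP_Carnot = T_C/ΔT = 293.15/18.89 = 15.52.
η_II = COP_actual/COP_Carnot = 6.505/15.52 = 0.4191.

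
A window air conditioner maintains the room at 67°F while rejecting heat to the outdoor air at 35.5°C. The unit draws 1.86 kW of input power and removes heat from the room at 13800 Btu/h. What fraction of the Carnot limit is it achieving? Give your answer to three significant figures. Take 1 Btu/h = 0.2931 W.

Converting, Q̇_C = 13800 Btu/h = 4.045 kW, so COP_actual = Q̇_C/Ẇ = 4.045/1.860 = 2.175.
In absolute terms T_C = 292.59 K and T_H = 308.65 K, so ΔT = 16.06 K.
COP_Carnot = T_C/ΔT = 292.59/16.06 = 18.22.
η_II = COP_actual/COP_Carnot = 2.175/18.22 = 0.1193.

0.119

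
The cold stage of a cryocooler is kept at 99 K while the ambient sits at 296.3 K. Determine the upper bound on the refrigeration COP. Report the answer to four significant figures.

0.5018

The reservoir spacing is ΔT = 296.3 − 99 = 197.3 K.
For a reversible cycle, COP_Carnot = T_C/ΔT = 99.00/197.3 = 0.5018.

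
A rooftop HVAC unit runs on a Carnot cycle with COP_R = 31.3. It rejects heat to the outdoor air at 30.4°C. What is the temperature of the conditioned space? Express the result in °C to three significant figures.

For a Carnot refrigerator COP_R = T_C/(T_H − T_C), so T_C = COP·T_H/(1 + COP).
With T_H = 303.55 K, T_C = 31.3 × 303.55/32.30 = 294.15 K.
Converting, 294.15 K = 21.00°C.

21.0 °C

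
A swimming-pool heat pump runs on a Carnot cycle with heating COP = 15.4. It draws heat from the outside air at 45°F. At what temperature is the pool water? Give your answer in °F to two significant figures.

80 °F

COP_HP = T_H/(T_H − T_C) rearranges to T_H = COP·T_C/(COP − 1).
With T_C = 280.37 K, T_H = 15.4 × 280.37/14.40 = 299.84 K.
Converting, 299.84 K = 80.05°F.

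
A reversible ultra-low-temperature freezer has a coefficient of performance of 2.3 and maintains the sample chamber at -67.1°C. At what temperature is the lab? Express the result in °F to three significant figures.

COP_R = T_C/(T_H − T_C) gives T_H − T_C = T_C/COP.
With T_C = 206.05 K, T_H = 206.05 × (1 + 1/2.3) = 295.64 K.
Converting, 295.64 K = 72.48°F.

72.5 °F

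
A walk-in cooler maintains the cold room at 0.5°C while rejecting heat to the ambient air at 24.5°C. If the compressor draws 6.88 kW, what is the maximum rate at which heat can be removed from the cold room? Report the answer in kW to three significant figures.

In absolute terms T_C = 273.65 K and T_H = 297.65 K, so ΔT = 24.00 K.
COP_Carnot = T_C/ΔT = 273.65/24.00 = 11.40.
Q̇_max = COP_Carnot × Ẇ = 11.40 × 6.880 kW = 78.45 kW.

78.4 kW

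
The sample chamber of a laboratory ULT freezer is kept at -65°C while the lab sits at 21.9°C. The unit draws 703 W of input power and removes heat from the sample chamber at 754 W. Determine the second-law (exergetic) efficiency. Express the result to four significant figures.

0.4478

COP_actual = Q̇_C/Ẇ = 754.0/703.0 = 1.073.
In absolute terms T_C = 208.15 K and T_H = 295.05 K, so ΔT = 86.90 K.
COP_Carnot = T_C/ΔT = 208.15/86.90 = 2.395.
η_II = COP_actual/COP_Carnot = 1.073/2.395 = 0.4478.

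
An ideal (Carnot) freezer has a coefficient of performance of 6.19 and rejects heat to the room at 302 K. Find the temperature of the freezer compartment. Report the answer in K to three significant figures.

260 K

For a Carnot refrigerator COP_R = T_C/(T_H − T_C), so T_C = COP·T_H/(1 + COP).
With T_H = 302.00 K, T_C = 6.19 × 302.00/7.190 = 260.00 K.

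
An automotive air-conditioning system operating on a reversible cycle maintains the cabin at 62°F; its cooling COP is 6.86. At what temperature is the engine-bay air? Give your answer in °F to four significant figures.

138.0 °F

COP_R = T_C/(T_H − T_C) gives T_H − T_C = T_C/COP.
With T_C = 289.82 K, T_H = 289.82 × (1 + 1/6.86) = 332.06 K.
Converting, 332.06 K = 138.05°F.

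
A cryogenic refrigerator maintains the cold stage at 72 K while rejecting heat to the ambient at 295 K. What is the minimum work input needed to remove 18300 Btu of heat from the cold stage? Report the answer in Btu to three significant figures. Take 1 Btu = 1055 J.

56700 Btu

The reservoir spacing is ΔT = 295 − 72 = 223.0 K.
The reversible limit is COP_R = T_C/ΔT = 0.3229, so W_min = Q_C/COP = Q_C·ΔT/T_C.
W_min = 18300 × 223.0/72.00 = 56680 Btu.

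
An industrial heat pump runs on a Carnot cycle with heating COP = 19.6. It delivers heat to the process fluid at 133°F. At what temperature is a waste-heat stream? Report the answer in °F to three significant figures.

103 °F

COP_HP = T_H/(T_H − T_C) gives T_H − T_C = T_H/COP.
With T_H = 329.26 K, T_C = 329.26 × (1 − 1/19.6) = 312.46 K.
Converting, 312.46 K = 102.76°F.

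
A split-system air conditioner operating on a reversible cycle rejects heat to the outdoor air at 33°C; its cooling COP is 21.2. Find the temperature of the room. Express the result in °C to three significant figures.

For a Carnot refrigerator COP_R = T_C/(T_H − T_C), so T_C = COP·T_H/(1 + COP).
With T_H = 306.15 K, T_C = 21.2 × 306.15/22.20 = 292.36 K.
Converting, 292.36 K = 19.21°C.

19.2 °C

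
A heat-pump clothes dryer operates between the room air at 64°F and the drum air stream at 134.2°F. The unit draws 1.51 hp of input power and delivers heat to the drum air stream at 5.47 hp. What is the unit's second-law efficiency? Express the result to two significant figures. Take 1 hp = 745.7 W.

COP_actual = Q̇_H/Ẇ = 5.470/1.510 = 3.623.
In absolute terms T_C = 290.93 K and T_H = 329.93 K, so ΔT = 39.00 K.
COP_Carnot = T_H/ΔT = 329.93/39.00 = 8.460.
η_II = COP_actual/COP_Carnot = 3.623/8.460 = 0.4282.

0.43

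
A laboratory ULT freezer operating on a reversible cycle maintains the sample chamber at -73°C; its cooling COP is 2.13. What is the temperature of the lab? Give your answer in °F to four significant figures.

69.74 °F

COP_R = T_C/(T_H − T_C) gives T_H − T_C = T_C/COP.
With T_C = 200.15 K, T_H = 200.15 × (1 + 1/2.13) = 294.12 K.
Converting, 294.12 K = 69.74°F.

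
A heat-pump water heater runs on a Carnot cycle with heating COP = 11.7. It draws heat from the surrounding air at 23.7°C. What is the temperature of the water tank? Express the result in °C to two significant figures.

51 °C

COP_HP = T_H/(T_H − T_C) rearranges to T_H = COP·T_C/(COP − 1).
With T_C = 296.85 K, T_H = 11.7 × 296.85/10.70 = 324.59 K.
Converting, 324.59 K = 51.44°C.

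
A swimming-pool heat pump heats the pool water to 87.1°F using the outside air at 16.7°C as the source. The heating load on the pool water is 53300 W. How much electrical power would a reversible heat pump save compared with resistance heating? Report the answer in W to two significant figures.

In absolute terms T_C = 289.85 K and T_H = 303.76 K, so ΔT = 13.91 K.
COP_Carnot = T_H/ΔT = 303.76/13.91 = 21.84.
Resistance heating needs Ẇ_res = Q̇_H = 53300 W; the reversible heat pump needs only Ẇ_hp = Q̇_H/COP = 2441 W.
Saving = 53300 − 2441 = 50860 W.

51000 W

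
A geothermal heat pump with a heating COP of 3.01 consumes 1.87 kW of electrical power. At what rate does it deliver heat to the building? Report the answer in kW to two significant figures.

Q̇_H = COP_HP × Ẇ = 3.01 × 1.870 = 5.629 kW.

5.6 kW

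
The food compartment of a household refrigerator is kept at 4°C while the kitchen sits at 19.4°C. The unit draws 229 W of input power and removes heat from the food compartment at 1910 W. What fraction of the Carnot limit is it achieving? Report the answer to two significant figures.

COP_actual = Q̇_C/Ẇ = 1910/229.0 = 8.341.
In absolute terms T_C = 277.15 K and T_H = 292.55 K, so ΔT = 15.40 K.
COP_Carnot = T_C/ΔT = 277.15/15.40 = 18.00.
η_II = COP_actual/COP_Carnot = 8.341/18.00 = 0.4635.

0.46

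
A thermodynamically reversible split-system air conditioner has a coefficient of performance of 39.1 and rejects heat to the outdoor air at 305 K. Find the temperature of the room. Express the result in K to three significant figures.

297 K

For a Carnot refrigerator COP_R = T_C/(T_H − T_C), so T_C = COP·T_H/(1 + COP).
With T_H = 305.00 K, T_C = 39.1 × 305.00/40.10 = 297.39 K.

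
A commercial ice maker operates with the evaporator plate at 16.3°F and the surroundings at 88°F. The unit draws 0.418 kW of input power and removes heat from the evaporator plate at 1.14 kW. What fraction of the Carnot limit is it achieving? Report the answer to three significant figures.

COP_actual = Q̇_C/Ẇ = 1.140/0.4180 = 2.727.
In absolute terms T_C = 264.43 K and T_H = 304.26 K, so ΔT = 39.83 K.
COP_Carnot = T_C/ΔT = 264.43/39.83 = 6.638.
η_II = COP_actual/COP_Carnot = 2.727/6.638 = 0.4108.

0.411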